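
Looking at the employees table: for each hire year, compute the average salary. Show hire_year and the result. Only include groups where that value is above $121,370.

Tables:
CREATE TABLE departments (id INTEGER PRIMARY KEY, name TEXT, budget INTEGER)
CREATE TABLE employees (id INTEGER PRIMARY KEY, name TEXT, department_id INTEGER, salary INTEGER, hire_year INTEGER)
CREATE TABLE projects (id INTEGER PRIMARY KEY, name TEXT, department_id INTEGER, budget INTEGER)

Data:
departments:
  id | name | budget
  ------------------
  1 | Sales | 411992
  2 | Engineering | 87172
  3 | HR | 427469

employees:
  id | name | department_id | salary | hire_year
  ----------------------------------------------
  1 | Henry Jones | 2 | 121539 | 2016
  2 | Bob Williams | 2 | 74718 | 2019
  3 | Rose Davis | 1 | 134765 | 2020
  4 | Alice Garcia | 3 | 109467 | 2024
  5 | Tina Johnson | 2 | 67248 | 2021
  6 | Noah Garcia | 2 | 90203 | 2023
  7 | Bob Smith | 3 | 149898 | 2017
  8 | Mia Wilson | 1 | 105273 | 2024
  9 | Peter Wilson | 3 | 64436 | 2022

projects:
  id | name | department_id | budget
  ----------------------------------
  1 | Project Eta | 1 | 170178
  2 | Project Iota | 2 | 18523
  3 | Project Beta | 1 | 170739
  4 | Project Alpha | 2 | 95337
SELECT hire_year, AVG(salary) AS avg_salary FROM employees GROUP BY hire_year HAVING AVG(salary) > 121370

Execution result:
hire_year | avg_salary
2016 | 121539.00
2017 | 149898.00
2020 | 134765.00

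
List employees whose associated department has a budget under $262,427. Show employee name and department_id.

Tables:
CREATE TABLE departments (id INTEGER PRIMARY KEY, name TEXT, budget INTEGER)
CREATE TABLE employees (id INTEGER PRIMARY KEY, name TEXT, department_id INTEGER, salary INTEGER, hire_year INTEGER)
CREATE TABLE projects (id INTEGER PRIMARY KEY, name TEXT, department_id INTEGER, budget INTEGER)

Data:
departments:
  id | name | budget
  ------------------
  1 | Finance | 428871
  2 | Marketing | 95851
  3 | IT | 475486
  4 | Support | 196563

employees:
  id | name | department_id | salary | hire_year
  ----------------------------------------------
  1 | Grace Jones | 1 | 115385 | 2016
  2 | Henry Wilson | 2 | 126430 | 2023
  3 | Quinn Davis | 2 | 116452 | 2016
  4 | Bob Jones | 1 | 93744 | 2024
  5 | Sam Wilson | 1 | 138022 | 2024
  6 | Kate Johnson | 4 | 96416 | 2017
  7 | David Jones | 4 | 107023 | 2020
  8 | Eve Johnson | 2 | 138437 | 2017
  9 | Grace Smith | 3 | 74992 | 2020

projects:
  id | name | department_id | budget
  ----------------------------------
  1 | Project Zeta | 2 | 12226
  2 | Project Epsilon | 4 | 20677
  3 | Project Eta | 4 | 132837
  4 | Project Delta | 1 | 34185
SELECT name, department_id FROM employees WHERE department_id IN (SELECT id FROM departments WHERE budget < 262427)

Execution result:
name | department_id
Henry Wilson | 2
Quinn Davis | 2
Kate Johnson | 4
David Jones | 4
Eve Johnson | 2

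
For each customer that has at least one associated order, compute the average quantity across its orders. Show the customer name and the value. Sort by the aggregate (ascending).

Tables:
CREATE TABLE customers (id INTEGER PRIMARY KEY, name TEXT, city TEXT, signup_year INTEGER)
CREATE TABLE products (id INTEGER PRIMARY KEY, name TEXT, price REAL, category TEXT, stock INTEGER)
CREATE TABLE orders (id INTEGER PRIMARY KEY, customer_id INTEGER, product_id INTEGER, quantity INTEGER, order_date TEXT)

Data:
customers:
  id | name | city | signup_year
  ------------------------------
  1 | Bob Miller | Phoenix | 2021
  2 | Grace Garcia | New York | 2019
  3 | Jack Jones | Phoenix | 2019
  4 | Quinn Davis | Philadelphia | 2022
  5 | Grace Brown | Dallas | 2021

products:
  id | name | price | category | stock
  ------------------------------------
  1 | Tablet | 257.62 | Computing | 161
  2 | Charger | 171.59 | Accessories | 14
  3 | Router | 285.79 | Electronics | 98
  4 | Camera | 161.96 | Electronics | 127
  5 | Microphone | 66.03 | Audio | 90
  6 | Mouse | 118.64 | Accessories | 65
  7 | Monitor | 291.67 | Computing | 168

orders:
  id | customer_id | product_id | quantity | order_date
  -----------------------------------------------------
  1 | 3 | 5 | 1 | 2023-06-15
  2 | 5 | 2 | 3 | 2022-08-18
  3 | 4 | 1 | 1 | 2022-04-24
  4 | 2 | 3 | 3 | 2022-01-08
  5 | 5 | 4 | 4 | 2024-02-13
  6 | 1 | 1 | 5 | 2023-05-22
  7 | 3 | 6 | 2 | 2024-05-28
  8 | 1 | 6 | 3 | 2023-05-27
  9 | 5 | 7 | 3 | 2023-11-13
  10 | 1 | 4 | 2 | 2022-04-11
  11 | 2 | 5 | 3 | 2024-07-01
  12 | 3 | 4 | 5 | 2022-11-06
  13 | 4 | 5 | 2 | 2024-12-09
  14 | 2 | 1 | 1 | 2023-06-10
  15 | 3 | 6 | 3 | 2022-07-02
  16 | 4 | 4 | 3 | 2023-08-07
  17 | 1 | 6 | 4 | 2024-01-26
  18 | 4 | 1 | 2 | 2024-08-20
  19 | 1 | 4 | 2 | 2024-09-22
SELECT p.name, AVG(c.quantity) AS avg_quantity FROM orders c JOIN customers p ON c.customer_id = p.id GROUP BY p.id, p.name ORDER BY avg_quantity ASC

Execution result:
name | avg_quantity
Quinn Davis | 2.00
Grace Garcia | 2.33
Jack Jones | 2.75
Bob Miller | 3.20
Grace Brown | 3.33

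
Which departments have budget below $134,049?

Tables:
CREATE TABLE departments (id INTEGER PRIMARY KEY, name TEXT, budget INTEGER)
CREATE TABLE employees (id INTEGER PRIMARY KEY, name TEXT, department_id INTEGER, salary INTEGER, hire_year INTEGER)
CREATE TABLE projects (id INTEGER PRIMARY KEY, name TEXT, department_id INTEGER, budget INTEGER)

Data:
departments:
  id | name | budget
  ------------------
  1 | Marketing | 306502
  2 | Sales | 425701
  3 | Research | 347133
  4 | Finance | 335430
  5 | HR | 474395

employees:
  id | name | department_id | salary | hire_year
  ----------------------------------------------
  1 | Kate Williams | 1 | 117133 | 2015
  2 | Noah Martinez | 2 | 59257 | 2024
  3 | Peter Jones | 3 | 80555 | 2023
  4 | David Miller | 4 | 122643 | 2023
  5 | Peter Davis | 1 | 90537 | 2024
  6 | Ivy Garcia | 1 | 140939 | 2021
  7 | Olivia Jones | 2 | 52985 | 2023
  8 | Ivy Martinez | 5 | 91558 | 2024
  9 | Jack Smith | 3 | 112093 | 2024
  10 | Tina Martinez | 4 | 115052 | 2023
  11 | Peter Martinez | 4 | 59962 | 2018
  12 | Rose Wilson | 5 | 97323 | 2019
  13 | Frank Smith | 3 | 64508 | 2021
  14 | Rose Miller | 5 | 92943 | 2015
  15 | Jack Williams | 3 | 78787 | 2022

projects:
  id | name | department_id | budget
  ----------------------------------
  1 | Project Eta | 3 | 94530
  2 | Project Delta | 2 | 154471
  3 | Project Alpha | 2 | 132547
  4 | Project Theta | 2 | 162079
SELECT name, budget FROM departments WHERE budget < 134049

Execution result:
(no rows)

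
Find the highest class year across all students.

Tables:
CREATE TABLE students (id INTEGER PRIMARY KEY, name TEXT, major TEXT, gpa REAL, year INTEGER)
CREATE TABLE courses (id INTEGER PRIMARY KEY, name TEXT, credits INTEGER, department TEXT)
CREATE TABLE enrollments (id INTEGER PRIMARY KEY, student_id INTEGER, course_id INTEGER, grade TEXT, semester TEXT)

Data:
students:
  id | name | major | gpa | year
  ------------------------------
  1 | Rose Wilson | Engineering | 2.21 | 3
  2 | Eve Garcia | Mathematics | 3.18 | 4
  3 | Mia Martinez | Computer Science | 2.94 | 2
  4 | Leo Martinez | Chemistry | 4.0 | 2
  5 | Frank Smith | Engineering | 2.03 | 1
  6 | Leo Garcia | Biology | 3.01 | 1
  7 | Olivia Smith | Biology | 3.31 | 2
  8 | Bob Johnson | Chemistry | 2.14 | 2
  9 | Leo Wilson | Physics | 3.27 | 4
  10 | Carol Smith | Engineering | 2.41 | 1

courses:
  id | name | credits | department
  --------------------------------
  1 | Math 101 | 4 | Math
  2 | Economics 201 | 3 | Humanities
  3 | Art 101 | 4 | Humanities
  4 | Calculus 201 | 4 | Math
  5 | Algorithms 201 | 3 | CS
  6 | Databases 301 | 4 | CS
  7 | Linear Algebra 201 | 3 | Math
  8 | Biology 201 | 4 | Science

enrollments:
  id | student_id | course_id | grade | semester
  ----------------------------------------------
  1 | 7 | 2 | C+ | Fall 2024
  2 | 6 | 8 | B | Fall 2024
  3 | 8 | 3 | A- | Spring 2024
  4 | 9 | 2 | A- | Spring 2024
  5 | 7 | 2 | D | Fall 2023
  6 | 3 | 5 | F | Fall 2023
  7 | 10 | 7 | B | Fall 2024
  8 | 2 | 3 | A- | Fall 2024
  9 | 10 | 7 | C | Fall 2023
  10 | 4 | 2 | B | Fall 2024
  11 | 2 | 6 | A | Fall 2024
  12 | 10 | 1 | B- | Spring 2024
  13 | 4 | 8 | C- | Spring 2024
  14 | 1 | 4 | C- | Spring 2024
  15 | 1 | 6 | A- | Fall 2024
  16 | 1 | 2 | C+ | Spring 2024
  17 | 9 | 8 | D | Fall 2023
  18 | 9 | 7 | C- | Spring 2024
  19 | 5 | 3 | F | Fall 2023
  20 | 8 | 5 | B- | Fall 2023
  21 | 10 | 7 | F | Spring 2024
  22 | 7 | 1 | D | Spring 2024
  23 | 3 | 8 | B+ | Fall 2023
SELECT MAX(year) FROM students

Execution result:
4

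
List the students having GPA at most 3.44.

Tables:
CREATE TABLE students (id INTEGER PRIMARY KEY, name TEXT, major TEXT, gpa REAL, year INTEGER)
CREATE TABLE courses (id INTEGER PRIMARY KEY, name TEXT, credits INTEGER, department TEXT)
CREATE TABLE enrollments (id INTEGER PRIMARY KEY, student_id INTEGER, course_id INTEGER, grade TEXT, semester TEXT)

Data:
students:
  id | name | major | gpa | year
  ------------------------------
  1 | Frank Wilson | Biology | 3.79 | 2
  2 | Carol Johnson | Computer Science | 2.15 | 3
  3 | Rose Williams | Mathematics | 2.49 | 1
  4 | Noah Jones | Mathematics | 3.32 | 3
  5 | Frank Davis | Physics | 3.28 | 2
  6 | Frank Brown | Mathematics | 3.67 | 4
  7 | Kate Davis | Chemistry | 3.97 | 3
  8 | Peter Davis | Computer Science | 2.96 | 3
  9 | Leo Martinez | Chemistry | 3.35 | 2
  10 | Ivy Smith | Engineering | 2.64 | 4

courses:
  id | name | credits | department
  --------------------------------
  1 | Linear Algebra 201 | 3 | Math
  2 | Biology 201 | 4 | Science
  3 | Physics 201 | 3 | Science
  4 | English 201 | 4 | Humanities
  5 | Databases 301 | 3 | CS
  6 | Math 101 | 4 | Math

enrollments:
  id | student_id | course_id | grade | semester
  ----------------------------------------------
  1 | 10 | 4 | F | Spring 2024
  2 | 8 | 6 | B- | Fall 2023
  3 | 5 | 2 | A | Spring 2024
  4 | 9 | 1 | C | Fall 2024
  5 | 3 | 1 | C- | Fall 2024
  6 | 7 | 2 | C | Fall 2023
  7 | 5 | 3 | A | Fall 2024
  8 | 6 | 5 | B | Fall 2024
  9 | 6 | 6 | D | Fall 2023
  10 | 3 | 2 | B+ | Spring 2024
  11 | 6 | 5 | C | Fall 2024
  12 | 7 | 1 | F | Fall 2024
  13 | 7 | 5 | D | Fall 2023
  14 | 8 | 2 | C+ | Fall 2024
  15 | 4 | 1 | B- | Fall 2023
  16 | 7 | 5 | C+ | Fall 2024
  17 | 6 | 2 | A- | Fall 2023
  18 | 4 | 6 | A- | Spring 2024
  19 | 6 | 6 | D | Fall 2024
SELECT name, gpa FROM students WHERE gpa <= 3.44

Execution result:
name | gpa
Carol Johnson | 2.15
Rose Williams | 2.49
Noah Jones | 3.32
Frank Davis | 3.28
Peter Davis | 2.96
Leo Martinez | 3.35
Ivy Smith | 2.64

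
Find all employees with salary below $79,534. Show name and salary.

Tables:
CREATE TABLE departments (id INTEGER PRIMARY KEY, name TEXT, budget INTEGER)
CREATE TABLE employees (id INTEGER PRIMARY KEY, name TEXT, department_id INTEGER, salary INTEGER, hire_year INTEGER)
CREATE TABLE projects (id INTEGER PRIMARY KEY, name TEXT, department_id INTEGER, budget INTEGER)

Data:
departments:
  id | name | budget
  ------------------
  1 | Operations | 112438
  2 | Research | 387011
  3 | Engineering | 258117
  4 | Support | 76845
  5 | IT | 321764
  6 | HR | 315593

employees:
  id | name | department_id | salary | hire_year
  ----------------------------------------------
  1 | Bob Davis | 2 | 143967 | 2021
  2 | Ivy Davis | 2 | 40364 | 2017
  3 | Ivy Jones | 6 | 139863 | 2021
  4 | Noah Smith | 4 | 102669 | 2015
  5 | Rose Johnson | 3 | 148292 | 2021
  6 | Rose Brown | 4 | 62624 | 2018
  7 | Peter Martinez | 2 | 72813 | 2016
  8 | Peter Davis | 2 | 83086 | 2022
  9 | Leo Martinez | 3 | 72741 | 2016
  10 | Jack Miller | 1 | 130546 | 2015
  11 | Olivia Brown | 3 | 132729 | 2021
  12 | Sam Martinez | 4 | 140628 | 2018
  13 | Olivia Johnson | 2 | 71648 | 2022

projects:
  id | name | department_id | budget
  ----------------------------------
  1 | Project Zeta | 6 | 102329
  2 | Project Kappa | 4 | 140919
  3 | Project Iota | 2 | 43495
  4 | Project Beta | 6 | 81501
SELECT name, salary FROM employees WHERE salary < 79534

Execution result:
name | salary
Ivy Davis | 40364
Rose Brown | 62624
Peter Martinez | 72813
Leo Martinez | 72741
Olivia Johnson | 71648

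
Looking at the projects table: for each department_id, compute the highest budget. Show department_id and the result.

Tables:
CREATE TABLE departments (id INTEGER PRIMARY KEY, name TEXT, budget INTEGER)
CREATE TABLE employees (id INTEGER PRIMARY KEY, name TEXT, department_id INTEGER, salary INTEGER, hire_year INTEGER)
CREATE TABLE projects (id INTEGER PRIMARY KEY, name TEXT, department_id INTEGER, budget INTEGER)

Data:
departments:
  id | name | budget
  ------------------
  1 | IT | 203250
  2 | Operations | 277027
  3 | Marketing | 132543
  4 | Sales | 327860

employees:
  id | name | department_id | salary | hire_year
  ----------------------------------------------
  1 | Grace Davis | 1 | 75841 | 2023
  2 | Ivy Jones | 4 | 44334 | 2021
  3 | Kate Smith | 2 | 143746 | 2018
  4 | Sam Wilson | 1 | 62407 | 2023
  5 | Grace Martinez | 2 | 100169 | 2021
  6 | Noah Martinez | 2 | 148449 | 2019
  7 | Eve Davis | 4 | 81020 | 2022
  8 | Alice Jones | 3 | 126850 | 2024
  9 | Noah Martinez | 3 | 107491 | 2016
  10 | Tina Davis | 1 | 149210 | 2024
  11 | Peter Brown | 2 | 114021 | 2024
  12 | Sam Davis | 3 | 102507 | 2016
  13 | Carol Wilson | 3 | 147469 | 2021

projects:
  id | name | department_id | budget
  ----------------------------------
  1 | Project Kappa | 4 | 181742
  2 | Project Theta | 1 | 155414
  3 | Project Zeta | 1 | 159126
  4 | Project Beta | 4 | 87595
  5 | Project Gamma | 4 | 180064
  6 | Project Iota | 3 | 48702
SELECT department_id, MAX(budget) AS max_budget FROM projects GROUP BY department_id

Execution result:
department_id | max_budget
1 | 159126
3 | 48702
4 | 181742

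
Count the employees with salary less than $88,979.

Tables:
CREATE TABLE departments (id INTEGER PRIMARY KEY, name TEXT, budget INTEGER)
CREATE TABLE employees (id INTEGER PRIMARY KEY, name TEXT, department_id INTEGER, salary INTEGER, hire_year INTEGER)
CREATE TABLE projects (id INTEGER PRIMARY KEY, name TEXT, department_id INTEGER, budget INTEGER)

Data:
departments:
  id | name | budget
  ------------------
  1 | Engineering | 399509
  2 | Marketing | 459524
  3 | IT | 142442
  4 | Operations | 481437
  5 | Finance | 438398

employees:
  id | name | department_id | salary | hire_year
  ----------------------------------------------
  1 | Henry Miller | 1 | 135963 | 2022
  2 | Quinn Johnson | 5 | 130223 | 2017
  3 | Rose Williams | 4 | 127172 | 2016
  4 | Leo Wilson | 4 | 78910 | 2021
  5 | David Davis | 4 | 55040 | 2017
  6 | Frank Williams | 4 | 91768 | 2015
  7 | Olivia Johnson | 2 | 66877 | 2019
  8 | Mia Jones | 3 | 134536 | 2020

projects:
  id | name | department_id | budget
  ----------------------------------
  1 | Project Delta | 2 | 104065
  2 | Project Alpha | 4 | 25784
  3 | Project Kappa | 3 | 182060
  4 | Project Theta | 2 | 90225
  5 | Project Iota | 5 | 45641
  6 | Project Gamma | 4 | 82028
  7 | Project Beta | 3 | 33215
SELECT COUNT(*) FROM employees WHERE salary < 88979

Execution result:
3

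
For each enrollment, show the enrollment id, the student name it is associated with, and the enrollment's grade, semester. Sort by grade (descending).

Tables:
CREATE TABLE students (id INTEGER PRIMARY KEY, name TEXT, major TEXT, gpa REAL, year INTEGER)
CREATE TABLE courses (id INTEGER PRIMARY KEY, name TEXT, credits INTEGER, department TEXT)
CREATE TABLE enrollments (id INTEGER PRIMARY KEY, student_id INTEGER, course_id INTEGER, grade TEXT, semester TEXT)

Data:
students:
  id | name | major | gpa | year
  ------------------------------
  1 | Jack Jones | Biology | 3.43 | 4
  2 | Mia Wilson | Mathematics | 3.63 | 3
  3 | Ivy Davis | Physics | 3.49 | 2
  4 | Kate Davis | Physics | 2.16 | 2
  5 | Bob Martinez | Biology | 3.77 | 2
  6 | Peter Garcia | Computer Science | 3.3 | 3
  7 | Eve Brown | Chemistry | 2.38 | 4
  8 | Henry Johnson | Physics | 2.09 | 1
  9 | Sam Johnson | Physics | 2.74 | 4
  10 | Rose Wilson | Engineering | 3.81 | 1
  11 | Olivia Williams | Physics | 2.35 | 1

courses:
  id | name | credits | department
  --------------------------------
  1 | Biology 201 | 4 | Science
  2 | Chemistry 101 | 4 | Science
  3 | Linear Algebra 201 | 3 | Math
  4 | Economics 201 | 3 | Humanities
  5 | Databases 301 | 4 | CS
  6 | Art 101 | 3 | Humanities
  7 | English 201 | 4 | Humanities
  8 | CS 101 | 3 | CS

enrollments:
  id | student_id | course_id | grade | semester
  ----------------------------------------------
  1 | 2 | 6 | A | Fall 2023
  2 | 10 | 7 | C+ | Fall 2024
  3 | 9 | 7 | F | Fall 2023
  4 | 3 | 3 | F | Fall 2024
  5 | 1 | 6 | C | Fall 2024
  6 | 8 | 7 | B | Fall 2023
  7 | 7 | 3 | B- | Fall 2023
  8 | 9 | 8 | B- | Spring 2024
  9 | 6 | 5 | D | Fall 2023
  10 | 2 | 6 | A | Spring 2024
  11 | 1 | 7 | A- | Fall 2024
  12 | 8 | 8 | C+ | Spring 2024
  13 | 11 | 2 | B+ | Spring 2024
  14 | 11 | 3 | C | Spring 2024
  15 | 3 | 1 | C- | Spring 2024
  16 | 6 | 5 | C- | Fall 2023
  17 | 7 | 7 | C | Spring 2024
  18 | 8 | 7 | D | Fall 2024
SELECT c.id, p.name AS student, c.grade, c.semester FROM enrollments c JOIN students p ON c.student_id = p.id ORDER BY c.grade DESC

Execution result:
id | student | grade | semester
3 | Sam Johnson | F | Fall 2023
4 | Ivy Davis | F | Fall 2024
9 | Peter Garcia | D | Fall 2023
18 | Henry Johnson | D | Fall 2024
15 | Ivy Davis | C- | Spring 2024
16 | Peter Garcia | C- | Fall 2023
2 | Rose Wilson | C+ | Fall 2024
12 | Henry Johnson | C+ | Spring 2024
5 | Jack Jones | C | Fall 2024
14 | Olivia Williams | C | Spring 2024
17 | Eve Brown | C | Spring 2024
7 | Eve Brown | B- | Fall 2023
8 | Sam Johnson | B- | Spring 2024
13 | Olivia Williams | B+ | Spring 2024
6 | Henry Johnson | B | Fall 2023
11 | Jack Jones | A- | Fall 2024
1 | Mia Wilson | A | Fall 2023
10 | Mia Wilson | A | Spring 2024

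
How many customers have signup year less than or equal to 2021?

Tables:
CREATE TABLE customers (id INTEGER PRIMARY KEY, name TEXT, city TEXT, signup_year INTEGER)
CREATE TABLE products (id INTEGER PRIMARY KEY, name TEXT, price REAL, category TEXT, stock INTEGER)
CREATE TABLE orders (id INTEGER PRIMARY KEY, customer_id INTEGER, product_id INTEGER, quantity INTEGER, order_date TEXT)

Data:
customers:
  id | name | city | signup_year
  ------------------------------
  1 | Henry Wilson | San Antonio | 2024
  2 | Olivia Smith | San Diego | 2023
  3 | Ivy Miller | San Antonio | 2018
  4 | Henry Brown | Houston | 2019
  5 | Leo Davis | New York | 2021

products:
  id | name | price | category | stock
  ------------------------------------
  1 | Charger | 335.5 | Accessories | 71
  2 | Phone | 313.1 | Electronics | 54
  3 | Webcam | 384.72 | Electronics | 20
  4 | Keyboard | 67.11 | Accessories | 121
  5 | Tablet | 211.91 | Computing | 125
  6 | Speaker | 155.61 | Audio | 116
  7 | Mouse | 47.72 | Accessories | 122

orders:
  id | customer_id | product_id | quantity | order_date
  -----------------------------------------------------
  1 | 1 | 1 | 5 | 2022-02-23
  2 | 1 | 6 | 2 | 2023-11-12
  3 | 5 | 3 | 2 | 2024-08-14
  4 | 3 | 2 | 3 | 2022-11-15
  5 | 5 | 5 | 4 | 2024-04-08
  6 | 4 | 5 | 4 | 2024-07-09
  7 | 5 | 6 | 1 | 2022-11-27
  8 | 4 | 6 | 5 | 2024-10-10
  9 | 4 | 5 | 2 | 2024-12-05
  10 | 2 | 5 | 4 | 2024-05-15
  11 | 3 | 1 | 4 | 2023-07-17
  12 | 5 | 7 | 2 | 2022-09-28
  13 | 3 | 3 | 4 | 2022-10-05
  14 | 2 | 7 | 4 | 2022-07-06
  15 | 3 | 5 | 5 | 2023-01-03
SELECT COUNT(*) FROM customers WHERE signup_year <= 2021

Execution result:
3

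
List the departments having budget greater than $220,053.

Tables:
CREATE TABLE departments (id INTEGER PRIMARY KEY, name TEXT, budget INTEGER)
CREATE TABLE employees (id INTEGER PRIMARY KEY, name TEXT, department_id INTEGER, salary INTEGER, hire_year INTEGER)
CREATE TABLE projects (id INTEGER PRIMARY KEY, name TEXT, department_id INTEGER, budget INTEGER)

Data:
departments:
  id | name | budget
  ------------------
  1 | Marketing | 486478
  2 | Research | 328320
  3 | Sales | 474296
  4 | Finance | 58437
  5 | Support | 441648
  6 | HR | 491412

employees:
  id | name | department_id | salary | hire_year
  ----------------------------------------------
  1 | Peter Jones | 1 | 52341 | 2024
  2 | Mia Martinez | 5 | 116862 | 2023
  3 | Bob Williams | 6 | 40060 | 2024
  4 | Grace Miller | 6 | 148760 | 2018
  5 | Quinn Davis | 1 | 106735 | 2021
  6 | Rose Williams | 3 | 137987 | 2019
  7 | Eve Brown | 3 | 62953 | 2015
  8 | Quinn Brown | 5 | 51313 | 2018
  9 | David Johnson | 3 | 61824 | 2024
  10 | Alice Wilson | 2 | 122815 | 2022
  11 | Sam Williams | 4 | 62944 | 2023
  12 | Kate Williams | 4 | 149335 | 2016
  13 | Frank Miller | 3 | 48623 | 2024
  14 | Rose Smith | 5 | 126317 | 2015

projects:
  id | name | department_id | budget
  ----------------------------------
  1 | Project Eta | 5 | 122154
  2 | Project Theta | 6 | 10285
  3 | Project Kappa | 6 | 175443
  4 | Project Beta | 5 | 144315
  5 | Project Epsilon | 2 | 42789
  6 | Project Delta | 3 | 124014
SELECT name, budget FROM departments WHERE budget > 220053

Execution result:
name | budget
Marketing | 486478
Research | 328320
Sales | 474296
Support | 441648
HR | 491412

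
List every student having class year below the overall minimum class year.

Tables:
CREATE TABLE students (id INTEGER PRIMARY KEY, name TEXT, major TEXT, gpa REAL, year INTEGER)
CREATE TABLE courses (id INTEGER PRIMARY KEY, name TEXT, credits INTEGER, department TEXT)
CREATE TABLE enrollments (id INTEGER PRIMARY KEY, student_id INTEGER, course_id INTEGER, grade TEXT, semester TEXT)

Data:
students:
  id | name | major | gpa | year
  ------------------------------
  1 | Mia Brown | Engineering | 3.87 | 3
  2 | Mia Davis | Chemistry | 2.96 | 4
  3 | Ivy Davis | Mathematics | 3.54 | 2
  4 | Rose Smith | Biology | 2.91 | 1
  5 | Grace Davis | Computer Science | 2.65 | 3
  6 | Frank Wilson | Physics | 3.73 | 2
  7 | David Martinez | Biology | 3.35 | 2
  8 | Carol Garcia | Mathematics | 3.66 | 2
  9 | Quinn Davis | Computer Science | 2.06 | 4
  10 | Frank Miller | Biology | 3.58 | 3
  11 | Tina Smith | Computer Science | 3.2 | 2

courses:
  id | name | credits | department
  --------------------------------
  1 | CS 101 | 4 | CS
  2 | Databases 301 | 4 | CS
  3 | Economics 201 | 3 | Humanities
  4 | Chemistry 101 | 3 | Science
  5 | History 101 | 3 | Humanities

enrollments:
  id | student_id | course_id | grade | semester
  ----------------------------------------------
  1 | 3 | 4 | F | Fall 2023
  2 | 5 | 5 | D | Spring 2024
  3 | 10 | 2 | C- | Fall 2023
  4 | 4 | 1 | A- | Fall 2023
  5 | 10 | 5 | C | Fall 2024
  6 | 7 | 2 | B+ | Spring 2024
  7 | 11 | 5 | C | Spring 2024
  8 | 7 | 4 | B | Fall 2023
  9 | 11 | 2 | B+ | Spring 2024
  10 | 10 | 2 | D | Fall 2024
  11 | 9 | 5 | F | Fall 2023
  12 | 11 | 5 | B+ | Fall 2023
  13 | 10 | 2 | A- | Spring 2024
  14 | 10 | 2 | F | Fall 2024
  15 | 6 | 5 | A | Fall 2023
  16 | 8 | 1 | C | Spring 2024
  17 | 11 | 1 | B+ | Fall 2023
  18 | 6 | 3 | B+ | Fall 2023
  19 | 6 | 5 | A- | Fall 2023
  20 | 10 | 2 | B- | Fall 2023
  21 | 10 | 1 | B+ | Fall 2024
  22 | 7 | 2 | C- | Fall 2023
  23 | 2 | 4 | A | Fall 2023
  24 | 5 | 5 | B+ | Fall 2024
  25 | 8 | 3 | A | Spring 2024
SELECT name, year FROM students WHERE year < (SELECT MIN(year) FROM students)

Execution result:
(no rows)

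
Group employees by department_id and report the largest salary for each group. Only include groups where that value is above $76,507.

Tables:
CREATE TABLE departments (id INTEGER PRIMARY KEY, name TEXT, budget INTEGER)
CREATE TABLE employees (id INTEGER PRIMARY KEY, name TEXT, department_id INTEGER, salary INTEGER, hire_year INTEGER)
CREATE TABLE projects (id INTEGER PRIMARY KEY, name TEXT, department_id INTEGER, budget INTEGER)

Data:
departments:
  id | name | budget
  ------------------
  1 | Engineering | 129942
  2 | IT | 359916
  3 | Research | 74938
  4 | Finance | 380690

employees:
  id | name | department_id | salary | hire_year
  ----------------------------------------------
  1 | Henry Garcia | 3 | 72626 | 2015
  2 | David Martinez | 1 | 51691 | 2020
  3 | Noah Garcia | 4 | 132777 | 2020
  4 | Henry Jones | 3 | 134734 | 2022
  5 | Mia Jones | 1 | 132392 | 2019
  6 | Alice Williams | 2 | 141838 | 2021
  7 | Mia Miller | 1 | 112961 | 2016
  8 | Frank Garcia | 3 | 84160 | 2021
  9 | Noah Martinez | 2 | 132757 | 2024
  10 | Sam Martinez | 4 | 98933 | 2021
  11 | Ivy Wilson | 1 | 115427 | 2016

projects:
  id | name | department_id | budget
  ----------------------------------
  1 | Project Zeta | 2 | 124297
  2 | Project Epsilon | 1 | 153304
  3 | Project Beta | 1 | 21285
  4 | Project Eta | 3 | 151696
SELECT department_id, MAX(salary) AS max_salary FROM employees GROUP BY department_id HAVING MAX(salary) > 76507

Execution result:
department_id | max_salary
1 | 132392
2 | 141838
3 | 134734
4 | 132777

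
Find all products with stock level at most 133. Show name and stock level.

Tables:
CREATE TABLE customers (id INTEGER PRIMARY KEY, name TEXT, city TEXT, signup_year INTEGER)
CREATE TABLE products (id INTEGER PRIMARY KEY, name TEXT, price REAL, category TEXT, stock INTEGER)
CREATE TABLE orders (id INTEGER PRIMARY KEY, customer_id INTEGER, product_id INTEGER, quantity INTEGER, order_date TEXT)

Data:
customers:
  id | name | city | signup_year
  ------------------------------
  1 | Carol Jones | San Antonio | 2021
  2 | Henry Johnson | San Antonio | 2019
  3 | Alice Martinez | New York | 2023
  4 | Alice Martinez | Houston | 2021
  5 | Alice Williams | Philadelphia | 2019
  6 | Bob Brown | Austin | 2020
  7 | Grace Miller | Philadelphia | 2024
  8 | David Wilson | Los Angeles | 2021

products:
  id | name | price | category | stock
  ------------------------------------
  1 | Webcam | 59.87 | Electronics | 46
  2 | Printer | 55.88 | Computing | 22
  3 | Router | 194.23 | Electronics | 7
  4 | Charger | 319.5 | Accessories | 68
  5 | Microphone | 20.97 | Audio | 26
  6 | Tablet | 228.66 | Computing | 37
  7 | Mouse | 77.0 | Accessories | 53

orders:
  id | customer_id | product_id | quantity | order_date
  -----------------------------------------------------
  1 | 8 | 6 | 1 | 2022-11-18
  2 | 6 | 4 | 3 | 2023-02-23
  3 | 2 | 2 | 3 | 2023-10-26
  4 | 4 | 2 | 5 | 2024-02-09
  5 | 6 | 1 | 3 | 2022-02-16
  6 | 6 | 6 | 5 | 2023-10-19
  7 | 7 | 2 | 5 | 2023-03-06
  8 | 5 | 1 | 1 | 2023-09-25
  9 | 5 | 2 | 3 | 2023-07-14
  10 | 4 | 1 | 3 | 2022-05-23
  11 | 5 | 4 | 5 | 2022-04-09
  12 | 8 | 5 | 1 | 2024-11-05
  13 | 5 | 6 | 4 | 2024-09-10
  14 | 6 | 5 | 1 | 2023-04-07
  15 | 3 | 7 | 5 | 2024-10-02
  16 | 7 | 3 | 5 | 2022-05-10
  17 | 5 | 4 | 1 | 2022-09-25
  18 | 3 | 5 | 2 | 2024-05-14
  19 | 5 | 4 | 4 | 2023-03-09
SELECT name, stock FROM products WHERE stock <= 133

Execution result:
name | stock
Webcam | 46
Printer | 22
Router | 7
Charger | 68
Microphone | 26
Tablet | 37
Mouse | 53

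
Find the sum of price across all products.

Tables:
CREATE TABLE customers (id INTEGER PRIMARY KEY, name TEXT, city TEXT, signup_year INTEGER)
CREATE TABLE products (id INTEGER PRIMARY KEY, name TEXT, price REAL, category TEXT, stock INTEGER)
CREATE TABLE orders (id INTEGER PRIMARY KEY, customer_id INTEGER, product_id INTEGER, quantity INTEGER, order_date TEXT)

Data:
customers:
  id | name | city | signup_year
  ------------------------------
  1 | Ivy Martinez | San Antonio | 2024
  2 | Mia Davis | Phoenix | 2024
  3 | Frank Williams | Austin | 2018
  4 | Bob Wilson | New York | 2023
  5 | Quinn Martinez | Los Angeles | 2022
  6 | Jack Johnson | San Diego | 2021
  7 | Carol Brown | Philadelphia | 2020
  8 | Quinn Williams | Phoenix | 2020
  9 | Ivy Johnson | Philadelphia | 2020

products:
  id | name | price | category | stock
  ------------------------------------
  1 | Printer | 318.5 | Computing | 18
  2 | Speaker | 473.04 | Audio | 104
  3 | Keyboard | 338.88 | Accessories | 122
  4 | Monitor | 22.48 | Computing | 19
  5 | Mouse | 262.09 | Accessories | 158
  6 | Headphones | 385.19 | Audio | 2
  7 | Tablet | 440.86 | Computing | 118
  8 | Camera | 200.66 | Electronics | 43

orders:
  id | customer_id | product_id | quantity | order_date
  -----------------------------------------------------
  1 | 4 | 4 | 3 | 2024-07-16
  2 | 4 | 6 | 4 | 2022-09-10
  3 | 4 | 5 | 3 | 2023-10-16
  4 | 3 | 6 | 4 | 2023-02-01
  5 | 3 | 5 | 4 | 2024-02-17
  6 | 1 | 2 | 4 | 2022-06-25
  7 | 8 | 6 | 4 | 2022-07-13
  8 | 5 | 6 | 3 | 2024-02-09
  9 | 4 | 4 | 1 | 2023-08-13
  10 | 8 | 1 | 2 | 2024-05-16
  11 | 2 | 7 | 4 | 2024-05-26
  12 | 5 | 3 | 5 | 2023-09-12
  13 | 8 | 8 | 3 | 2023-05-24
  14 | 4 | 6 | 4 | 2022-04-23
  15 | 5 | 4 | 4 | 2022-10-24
SELECT SUM(price) FROM products

Execution result:
2441.70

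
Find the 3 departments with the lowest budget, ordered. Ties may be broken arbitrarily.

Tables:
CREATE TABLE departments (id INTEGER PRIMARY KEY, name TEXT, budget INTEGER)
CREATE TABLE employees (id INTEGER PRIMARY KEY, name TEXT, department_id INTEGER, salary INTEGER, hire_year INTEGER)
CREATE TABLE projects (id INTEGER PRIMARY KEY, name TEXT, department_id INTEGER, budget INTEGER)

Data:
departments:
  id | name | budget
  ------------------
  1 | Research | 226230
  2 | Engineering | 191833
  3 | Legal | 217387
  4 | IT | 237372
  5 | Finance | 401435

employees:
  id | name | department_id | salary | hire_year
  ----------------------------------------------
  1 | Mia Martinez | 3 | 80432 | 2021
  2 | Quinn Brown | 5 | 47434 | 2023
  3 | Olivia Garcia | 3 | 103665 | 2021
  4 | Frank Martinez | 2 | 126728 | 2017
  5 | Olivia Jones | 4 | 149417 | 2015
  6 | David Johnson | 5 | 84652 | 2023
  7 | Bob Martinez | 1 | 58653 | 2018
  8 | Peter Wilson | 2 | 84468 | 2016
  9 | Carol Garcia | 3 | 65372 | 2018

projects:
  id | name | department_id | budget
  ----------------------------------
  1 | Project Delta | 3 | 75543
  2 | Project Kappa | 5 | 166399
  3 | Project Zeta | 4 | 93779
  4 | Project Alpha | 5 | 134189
SELECT name, budget FROM departments ORDER BY budget ASC LIMIT 3

Execution result:
name | budget
Engineering | 191833
Legal | 217387
Research | 226230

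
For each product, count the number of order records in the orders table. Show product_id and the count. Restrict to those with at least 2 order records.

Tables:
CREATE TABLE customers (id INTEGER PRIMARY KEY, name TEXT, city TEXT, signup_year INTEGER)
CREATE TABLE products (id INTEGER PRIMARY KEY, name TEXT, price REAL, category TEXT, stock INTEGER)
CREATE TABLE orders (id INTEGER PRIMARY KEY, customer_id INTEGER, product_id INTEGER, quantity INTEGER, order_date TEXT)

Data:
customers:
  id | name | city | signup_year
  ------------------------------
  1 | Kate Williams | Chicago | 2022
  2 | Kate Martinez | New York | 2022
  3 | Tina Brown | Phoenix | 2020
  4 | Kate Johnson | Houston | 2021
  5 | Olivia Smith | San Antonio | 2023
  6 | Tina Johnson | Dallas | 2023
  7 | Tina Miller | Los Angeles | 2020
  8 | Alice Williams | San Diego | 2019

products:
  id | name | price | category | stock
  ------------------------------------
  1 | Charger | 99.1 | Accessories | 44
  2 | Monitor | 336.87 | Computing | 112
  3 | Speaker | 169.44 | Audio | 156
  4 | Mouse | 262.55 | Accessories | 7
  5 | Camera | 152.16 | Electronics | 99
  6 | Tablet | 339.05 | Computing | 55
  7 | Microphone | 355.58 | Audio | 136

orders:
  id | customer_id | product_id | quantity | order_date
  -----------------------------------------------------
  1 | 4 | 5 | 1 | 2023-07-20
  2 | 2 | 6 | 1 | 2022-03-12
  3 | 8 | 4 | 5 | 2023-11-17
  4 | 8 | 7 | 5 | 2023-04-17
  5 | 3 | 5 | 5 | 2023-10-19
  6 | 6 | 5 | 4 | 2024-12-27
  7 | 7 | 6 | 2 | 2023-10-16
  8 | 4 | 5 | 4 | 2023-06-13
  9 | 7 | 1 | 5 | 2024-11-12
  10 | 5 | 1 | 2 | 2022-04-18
SELECT product_id, COUNT(*) AS order_count FROM orders GROUP BY product_id HAVING COUNT(*) >= 2

Execution result:
product_id | order_count
1 | 2
5 | 4
6 | 2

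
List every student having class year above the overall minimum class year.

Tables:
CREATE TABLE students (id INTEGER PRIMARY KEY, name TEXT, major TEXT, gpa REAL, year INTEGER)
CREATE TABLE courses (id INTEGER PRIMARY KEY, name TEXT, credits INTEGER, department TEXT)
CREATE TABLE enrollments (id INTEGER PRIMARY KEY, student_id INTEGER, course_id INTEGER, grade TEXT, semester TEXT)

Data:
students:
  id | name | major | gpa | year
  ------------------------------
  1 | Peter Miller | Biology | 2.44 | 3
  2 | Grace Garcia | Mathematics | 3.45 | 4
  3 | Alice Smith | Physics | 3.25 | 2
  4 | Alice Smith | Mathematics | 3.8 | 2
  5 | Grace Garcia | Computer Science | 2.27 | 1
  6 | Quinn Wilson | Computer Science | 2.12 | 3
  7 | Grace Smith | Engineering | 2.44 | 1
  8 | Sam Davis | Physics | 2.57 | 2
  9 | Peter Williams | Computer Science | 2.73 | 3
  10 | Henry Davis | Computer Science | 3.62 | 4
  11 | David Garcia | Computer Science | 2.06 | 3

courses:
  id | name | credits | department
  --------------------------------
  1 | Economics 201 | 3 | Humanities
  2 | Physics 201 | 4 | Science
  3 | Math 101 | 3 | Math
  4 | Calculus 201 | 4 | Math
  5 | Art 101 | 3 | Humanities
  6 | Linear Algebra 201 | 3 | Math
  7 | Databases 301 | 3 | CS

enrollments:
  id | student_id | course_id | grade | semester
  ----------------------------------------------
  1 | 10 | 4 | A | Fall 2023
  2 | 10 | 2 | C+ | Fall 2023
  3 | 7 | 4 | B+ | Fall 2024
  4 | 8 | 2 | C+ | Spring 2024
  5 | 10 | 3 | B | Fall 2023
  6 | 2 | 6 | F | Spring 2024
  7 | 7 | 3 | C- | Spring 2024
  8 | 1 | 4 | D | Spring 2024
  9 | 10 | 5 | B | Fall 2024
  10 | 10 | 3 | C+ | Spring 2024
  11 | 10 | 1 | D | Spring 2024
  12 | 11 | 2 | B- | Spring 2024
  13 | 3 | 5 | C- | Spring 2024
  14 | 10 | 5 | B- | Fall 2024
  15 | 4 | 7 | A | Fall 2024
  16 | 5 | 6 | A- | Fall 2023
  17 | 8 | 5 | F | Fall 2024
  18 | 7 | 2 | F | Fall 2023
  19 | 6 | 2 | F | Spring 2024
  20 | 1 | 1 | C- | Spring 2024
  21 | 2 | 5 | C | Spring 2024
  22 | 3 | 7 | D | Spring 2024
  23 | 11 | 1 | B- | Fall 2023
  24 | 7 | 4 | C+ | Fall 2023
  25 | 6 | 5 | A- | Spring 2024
SELECT name, year FROM students WHERE year > (SELECT MIN(year) FROM students)

Execution result:
name | year
Peter Miller | 3
Grace Garcia | 4
Alice Smith | 2
Alice Smith | 2
Quinn Wilson | 3
Sam Davis | 2
Peter Williams | 3
Henry Davis | 4
David Garcia | 3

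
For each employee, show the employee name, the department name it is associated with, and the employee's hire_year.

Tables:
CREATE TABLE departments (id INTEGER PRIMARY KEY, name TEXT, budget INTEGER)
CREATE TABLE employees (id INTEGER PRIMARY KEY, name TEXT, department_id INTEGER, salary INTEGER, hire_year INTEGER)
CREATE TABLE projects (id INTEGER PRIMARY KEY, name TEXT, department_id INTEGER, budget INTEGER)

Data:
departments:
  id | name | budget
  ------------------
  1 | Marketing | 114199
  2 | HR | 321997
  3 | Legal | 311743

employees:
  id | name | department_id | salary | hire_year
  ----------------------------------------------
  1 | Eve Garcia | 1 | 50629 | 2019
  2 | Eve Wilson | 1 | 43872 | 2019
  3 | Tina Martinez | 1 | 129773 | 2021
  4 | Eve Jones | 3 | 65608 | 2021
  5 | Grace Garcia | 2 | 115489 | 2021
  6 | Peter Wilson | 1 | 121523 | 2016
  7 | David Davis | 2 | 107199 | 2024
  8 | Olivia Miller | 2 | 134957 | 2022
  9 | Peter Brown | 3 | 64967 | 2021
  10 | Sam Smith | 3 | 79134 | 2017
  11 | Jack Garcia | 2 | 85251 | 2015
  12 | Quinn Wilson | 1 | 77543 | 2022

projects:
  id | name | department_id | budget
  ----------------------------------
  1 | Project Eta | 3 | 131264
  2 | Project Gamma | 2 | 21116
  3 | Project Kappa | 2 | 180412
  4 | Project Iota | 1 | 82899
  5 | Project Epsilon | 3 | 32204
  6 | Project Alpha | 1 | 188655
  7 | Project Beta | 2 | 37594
SELECT c.name, p.name AS department, c.hire_year FROM employees c JOIN departments p ON c.department_id = p.id

Execution result:
name | department | hire_year
Eve Garcia | Marketing | 2019
Eve Wilson | Marketing | 2019
Tina Martinez | Marketing | 2021
Eve Jones | Legal | 2021
Grace Garcia | HR | 2021
Peter Wilson | Marketing | 2016
David Davis | HR | 2024
Olivia Miller | HR | 2022
Peter Brown | Legal | 2021
Sam Smith | Legal | 2017
Jack Garcia | HR | 2015
Quinn Wilson | Marketing | 2022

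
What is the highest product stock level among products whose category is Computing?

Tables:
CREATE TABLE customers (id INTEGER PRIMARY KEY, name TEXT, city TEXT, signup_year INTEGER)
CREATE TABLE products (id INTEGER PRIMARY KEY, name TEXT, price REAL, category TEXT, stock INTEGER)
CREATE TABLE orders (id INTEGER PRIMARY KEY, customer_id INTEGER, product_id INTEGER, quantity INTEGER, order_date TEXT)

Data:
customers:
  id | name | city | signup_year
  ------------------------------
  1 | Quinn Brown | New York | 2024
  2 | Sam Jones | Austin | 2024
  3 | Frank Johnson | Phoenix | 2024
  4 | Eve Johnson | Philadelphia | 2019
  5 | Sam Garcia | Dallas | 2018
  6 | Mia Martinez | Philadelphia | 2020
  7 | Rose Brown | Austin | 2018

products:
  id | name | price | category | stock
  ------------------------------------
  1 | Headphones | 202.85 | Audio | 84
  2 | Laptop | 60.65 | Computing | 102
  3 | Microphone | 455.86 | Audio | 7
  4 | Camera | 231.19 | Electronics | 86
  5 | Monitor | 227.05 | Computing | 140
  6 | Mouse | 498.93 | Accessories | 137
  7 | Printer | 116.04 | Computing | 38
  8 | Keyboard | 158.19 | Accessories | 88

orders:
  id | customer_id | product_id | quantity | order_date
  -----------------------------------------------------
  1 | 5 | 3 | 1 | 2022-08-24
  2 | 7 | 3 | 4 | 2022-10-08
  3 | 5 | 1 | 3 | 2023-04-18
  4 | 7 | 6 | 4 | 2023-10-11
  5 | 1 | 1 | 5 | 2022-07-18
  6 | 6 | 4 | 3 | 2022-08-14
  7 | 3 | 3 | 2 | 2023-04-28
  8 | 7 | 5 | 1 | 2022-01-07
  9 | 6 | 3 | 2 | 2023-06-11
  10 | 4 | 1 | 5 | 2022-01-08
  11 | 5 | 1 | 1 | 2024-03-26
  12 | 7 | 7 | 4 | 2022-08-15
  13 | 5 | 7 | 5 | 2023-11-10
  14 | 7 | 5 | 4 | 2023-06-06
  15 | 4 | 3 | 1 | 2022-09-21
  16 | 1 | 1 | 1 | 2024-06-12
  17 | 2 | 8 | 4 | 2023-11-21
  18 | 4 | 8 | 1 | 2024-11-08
SELECT MAX(stock) FROM products WHERE category = 'Computing'

Execution result:
140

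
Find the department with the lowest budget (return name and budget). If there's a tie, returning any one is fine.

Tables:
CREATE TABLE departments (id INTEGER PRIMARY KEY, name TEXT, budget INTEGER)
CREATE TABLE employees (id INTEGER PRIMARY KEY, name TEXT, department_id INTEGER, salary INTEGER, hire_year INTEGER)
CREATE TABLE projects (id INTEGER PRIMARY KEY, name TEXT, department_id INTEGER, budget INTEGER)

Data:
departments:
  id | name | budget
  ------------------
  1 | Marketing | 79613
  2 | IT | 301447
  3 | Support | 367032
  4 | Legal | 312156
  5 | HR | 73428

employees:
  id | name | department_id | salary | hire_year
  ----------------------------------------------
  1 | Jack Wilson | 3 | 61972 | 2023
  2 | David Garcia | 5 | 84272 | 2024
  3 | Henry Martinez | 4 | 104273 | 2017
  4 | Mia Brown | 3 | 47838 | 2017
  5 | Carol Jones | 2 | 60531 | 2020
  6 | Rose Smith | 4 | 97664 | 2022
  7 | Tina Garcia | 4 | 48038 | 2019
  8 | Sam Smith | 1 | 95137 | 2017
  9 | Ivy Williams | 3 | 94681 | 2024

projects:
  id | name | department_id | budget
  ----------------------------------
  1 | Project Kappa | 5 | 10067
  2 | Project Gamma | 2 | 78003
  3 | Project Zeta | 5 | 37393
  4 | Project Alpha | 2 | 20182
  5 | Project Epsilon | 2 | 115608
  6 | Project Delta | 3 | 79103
SELECT name, budget FROM departments ORDER BY budget ASC LIMIT 1

Execution result:
name | budget
HR | 73428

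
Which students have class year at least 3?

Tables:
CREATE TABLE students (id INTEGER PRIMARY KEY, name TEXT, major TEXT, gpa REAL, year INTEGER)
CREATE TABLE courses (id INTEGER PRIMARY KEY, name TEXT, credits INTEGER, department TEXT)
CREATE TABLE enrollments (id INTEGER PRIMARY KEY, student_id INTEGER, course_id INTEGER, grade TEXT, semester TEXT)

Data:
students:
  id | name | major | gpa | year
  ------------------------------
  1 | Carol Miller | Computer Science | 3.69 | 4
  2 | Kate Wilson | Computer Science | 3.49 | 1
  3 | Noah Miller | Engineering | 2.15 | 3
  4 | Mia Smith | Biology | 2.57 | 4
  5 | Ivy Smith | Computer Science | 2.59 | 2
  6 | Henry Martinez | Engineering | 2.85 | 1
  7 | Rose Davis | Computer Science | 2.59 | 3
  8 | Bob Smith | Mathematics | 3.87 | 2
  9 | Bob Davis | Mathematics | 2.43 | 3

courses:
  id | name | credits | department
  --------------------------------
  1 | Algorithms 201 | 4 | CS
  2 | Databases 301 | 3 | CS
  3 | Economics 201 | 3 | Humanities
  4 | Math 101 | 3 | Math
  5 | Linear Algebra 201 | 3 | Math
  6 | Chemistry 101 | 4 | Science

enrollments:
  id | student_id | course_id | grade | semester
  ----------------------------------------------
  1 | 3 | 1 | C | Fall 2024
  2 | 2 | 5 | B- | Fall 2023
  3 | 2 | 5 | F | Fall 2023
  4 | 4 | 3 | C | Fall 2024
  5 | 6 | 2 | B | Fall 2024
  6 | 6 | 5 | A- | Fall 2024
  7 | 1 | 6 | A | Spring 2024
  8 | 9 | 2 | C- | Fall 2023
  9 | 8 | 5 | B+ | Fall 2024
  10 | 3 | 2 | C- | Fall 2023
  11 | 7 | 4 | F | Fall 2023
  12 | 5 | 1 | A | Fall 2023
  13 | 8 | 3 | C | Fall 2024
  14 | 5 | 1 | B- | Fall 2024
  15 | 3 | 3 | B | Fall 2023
SELECT name, year FROM students WHERE year >= 3

Execution result:
name | year
Carol Miller | 4
Noah Miller | 3
Mia Smith | 4
Rose Davis | 3
Bob Davis | 3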